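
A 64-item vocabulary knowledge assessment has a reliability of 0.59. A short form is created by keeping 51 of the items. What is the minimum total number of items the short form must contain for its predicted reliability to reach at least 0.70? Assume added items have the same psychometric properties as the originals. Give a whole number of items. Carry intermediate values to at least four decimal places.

First, r for the 51-item form: n = 51/64 = 0.7969, so r_51 = 0.7969·0.59/(1 + (0.7969 − 1)·0.59) = 0.5342
Length factor from the short form to reach 0.70: n' = 0.70(1 − 0.5342) / [0.5342(1 − 0.70)] ≈ 2.0346
Items = 2.0346 × 51 ≈ 103.76 → 104

104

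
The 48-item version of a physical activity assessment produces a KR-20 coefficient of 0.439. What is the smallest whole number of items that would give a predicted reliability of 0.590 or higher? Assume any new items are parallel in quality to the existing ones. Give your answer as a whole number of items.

89

n = [0.590 × 0.561] / [0.439 × 0.410]
  = 0.330990 / 0.179990 = 1.8389
So the test needs 1.8389 × 48 ≈ 88.27 items; rounding up, 89.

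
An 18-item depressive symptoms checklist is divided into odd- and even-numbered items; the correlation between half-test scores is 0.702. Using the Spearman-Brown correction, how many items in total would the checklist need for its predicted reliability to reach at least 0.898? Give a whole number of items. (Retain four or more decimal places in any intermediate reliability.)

r_full = 2(0.702)/(1 + 0.702) = 0.8249
n = r_tgt(1 − r_full) / [r_full(1 − r_tgt)] = 0.898 × 0.1751 / (0.8249 × 0.102) ≈ 1.8688
Required items = 1.8688 × 18 = 33.64, so 34 items.

34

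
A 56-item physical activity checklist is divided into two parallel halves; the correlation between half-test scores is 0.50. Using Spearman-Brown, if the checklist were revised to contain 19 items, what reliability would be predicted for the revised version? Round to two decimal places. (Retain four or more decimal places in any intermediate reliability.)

Spearman-Brown correction (n = 2): r_full = 2·0.50/(1 + 0.50) = 0.6667
Length factor from 56 to 19 items: n = 19/56 = 0.3393
r_new = n·r_full / (1 + (n − 1)·r_full) = 0.2262 / 0.5595 ≈ 0.4043

0.40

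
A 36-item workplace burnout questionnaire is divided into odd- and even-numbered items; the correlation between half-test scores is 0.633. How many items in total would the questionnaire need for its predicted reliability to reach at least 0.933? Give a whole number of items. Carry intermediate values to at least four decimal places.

146

r_full = 2(0.633)/(1 + 0.633) = 0.7753
Solve Spearman-Brown for n: n = 0.933(1 − 0.7753) / [0.7753(1 − 0.933)] = 4.0359
Items = 4.0359 × 36 ≈ 145.29 → 146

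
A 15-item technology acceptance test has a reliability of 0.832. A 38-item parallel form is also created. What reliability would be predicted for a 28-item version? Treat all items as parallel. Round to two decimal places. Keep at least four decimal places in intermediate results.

0.90

Only the ratio of lengths matters: n = 28/15 = 1.8667
r_{28} = n·r / (1 + (n − 1)·r) = 1.5531 / 1.7211 ≈ 0.9024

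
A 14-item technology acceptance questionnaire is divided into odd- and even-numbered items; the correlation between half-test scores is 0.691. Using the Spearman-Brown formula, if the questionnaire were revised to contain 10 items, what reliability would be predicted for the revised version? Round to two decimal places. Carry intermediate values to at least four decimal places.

0.76

Spearman-Brown correction (n = 2): r_full = 2·0.691/(1 + 0.691) = 0.8173
Then adjust to 10 items: n = 10/14 = 0.7143
r_new = n·r_full / (1 + (n − 1)·r_full) = 0.5838 / 0.7665 ≈ 0.7616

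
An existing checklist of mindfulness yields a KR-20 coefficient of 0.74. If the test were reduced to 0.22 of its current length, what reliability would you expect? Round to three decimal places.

0.385

r_new = (0.22 × 0.74) / (1 + (0.22 − 1) × 0.74)
     = 0.1628 / 0.4228 = 0.3851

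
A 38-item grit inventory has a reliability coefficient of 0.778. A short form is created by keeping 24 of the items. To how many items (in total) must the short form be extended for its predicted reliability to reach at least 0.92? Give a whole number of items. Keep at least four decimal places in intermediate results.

Short-form reliability: n = 24/38 = 0.6316; r_24 = n·r/(1+(n−1)r) ≈ 0.6888
Length factor from the short form to reach 0.92: n' = 0.92(1 − 0.6888) / [0.6888(1 − 0.92)] ≈ 5.1957
Total items = 5.1957 × 24 = 124.70, rounded up to 125.

125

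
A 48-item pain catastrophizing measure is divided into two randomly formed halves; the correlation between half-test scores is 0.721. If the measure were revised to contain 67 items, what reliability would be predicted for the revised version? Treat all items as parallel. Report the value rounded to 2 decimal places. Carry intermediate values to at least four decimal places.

0.88

First correct the split-half correlation to full-test reliability: r_full = 2 × 0.721 / (1 + 0.721) ≈ 0.8379
Length factor from 48 to 67 items: n = 67/48 = 1.3958
r_new = n·r_full / (1 + (n − 1)·r_full) = 1.1695 / 1.3316 ≈ 0.8783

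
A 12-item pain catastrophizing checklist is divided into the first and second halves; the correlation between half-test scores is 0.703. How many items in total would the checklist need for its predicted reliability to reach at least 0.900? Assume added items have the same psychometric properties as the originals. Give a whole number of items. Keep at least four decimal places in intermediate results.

23

Corrected full-test reliability: r_full = 2 × 0.703 / (1 + 0.703) ≈ 0.8256
n = r_tgt(1 − r_full) / [r_full(1 − r_tgt)] = 0.900 × 0.1744 / (0.8256 × 0.100) ≈ 1.9012
Items = 1.9012 × 12 ≈ 22.81 → 23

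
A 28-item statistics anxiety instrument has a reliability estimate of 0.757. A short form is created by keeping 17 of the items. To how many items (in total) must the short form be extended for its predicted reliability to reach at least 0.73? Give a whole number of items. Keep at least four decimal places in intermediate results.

First, r for the 17-item form: n = 17/28 = 0.6071, so r_17 = 0.6071·0.757/(1 + (0.6071 − 1)·0.757) = 0.6541
Length factor from the short form to reach 0.73: n' = 0.73(1 − 0.6541) / [0.6541(1 − 0.73)] ≈ 1.4298
Total items = 1.4298 × 17 = 24.31, rounded up to 25.

25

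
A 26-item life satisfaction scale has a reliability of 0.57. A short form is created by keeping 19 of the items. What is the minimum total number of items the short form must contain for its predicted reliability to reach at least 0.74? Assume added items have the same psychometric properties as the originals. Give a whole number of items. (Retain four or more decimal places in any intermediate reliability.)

First, r for the 19-item form: n = 19/26 = 0.7308, so r_19 = 0.7308·0.57/(1 + (0.7308 − 1)·0.57) = 0.4921
Then solve for n' with r_old = 0.4921, r_target = 0.74: n' = 0.74(1 − 0.4921)/[0.4921(1 − 0.74)] = 2.9375
Items = 2.9375 × 19 ≈ 55.81 → 56

56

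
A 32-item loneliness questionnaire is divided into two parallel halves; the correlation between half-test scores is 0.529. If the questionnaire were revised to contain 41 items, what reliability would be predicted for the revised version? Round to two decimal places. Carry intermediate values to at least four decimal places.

0.74

Spearman-Brown correction (n = 2): r_full = 2·0.529/(1 + 0.529) = 0.6920
Length factor from 32 to 41 items: n = 41/32 = 1.2812
r_new = n·r_full / (1 + (n − 1)·r_full) = 0.8866 / 1.1946 ≈ 0.7422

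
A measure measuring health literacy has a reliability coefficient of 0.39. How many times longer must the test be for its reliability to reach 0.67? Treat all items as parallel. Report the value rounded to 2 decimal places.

n = 0.67 × (1 − 0.39) / [ 0.39 × (1 − 0.67) ]
n = 0.4087 / 0.1287 ≈ 3.1756

3.18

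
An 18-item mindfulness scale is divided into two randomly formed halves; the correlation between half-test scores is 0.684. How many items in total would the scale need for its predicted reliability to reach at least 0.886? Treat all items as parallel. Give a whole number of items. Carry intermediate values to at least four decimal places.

r_full = 2(0.684)/(1 + 0.684) = 0.8124
Solve Spearman-Brown for n: n = 0.886(1 − 0.8124) / [0.8124(1 − 0.886)] = 1.7947
Items = 1.7947 × 18 ≈ 32.30 → 33

33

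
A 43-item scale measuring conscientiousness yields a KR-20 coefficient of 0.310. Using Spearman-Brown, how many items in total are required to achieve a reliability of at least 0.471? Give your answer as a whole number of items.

Spearman-Brown solved for the length factor n:
n = r_target (1 − r_old) / [ r_old (1 − r_target) ]
n = [0.471 × 0.690] / [0.310 × 0.529]
  = 0.324990 / 0.163990 = 1.9818
So the test needs 1.9818 × 43 ≈ 85.22 items; rounding up, 86.

86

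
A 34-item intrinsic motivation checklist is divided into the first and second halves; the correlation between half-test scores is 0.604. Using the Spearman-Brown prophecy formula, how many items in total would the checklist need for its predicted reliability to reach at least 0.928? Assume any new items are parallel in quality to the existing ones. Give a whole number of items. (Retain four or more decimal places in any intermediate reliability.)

r_full = 2(0.604)/(1 + 0.604) = 0.7531
Solve Spearman-Brown for n: n = 0.928(1 − 0.7531) / [0.7531(1 − 0.928)] = 4.2256
Items = 4.2256 × 34 ≈ 143.67 → 144

144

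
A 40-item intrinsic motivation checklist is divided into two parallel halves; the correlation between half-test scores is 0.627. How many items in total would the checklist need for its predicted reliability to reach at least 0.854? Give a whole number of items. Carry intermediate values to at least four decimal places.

Corrected full-test reliability: r_full = 2 × 0.627 / (1 + 0.627) ≈ 0.7707
Solve Spearman-Brown for n: n = 0.854(1 − 0.7707) / [0.7707(1 − 0.854)] = 1.7403
Items = 1.7403 × 40 ≈ 69.61 → 70

70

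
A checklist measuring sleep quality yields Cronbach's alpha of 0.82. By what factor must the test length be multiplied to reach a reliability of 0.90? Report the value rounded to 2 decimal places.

1.98

n = 0.90(1 − 0.82) / [0.82(1 − 0.90)]
  = 0.1620 / 0.0820 = 1.9756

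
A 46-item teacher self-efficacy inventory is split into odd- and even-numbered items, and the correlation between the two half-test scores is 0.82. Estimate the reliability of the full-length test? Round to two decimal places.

Apply the Spearman-Brown correction with n = 2:
r_full = 2(0.82) / (1 + 0.82)
       = 1.6400 / 1.8200 = 0.9011

0.90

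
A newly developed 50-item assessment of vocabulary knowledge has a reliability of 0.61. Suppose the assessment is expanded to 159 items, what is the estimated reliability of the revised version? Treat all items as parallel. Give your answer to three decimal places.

Length ratio n = 159/50 = 3.18
Spearman-Brown: r_new = n·r / (1 + (n − 1)·r)
r_new = 3.18·0.61 / [1 + (3.18 − 1)·0.61]
r_new = 1.9398 / 2.3298 ≈ 0.8326

0.833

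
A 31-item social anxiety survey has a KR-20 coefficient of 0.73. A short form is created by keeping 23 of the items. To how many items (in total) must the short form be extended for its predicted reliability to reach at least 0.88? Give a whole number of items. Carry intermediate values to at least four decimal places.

85

First, r for the 23-item form: n = 23/31 = 0.7419, so r_23 = 0.7419·0.73/(1 + (0.7419 − 1)·0.73) = 0.6673
Length factor from the short form to reach 0.88: n' = 0.88(1 − 0.6673) / [0.6673(1 − 0.88)] ≈ 3.6562
Items = 3.6562 × 23 ≈ 84.09 → 85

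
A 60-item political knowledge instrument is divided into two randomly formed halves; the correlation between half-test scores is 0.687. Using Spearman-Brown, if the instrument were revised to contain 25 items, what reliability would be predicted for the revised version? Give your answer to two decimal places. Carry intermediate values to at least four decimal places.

First correct the split-half correlation to full-test reliability: r_full = 2 × 0.687 / (1 + 0.687) ≈ 0.8145
Length factor from 60 to 25 items: n = 25/60 = 0.4167
r_new = n·r_full / (1 + (n − 1)·r_full) = 0.3394 / 0.5249 ≈ 0.6466

0.65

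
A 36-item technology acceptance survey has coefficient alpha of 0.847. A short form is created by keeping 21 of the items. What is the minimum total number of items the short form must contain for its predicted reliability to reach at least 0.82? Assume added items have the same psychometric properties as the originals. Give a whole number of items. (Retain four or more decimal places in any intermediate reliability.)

30

First, r for the 21-item form: n = 21/36 = 0.5833, so r_21 = 0.5833·0.847/(1 + (0.5833 − 1)·0.847) = 0.7635
Length factor from the short form to reach 0.82: n' = 0.82(1 − 0.7635) / [0.7635(1 − 0.82)] ≈ 1.4111
Total items = 1.4111 × 21 = 29.63, rounded up to 30.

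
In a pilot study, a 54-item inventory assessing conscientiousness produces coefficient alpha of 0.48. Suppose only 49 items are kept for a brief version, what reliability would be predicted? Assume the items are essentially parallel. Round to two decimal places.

n = 49/54 = 0.9074
Spearman-Brown: r_new = n·r / (1 + (n − 1)·r)
r_new = (0.9074 × 0.48) / (1 + (0.9074 − 1) × 0.48)
     = 0.4356 / 0.9556 = 0.4558

0.46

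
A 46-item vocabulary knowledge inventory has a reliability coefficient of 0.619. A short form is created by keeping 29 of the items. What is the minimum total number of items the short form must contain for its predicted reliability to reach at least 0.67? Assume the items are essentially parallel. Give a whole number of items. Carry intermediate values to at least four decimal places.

58

First, r for the 29-item form: n = 29/46 = 0.6304, so r_29 = 0.6304·0.619/(1 + (0.6304 − 1)·0.619) = 0.5060
Length factor from the short form to reach 0.67: n' = 0.67(1 − 0.5060) / [0.5060(1 − 0.67)] ≈ 1.9822
Items = 1.9822 × 29 ≈ 57.48 → 58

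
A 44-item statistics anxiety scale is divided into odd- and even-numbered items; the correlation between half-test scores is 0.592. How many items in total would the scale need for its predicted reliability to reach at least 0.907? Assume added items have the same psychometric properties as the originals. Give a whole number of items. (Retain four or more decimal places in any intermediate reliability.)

148

Corrected full-test reliability: r_full = 2 × 0.592 / (1 + 0.592) ≈ 0.7437
n = r_tgt(1 − r_full) / [r_full(1 − r_tgt)] = 0.907 × 0.2563 / (0.7437 × 0.093) ≈ 3.3611
Items = 3.3611 × 44 ≈ 147.89 → 148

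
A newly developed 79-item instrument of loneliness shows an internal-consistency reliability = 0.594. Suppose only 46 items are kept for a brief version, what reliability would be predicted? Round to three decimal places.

0.460

Length ratio n = 46/79 = 0.5823
Spearman-Brown: r_new = n·r / (1 + (n − 1)·r)
r_new = (0.5823 × 0.594) / (1 + (0.5823 − 1) × 0.594)
r_new = 0.3459 / 0.7519 ≈ 0.4600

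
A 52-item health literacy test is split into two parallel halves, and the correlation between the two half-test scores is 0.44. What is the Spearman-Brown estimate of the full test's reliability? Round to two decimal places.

0.61

The full test is twice the length of either half (n = 2).
r_full = 2r_hh / (1 + r_hh) = 2 × 0.44 / (1 + 0.44)
r_full = 0.8800 / 1.4400 ≈ 0.6111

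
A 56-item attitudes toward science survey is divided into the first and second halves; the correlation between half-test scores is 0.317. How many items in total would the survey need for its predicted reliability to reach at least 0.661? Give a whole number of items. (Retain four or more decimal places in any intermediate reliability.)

118

Corrected full-test reliability: r_full = 2 × 0.317 / (1 + 0.317) ≈ 0.4814
n = r_tgt(1 − r_full) / [r_full(1 − r_tgt)] = 0.661 × 0.5186 / (0.4814 × 0.339) ≈ 2.1005
Items = 2.1005 × 56 ≈ 117.63 → 118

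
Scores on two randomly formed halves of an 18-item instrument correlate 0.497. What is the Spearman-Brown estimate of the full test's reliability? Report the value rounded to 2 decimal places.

0.66

Apply the Spearman-Brown correction with n = 2:
r_full = 2r_hh / (1 + r_hh) = 2 × 0.497 / (1 + 0.497)
r_full = 0.9940 / 1.4970 ≈ 0.6640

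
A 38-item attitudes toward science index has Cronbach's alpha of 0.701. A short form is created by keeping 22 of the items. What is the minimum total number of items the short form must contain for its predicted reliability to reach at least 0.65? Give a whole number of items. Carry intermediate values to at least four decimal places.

31

First, r for the 22-item form: n = 22/38 = 0.5789, so r_22 = 0.5789·0.701/(1 + (0.5789 − 1)·0.701) = 0.5758
Then solve for n' with r_old = 0.5758, r_target = 0.65: n' = 0.65(1 − 0.5758)/[0.5758(1 − 0.65)] = 1.3682
Items = 1.3682 × 22 ≈ 30.10 → 31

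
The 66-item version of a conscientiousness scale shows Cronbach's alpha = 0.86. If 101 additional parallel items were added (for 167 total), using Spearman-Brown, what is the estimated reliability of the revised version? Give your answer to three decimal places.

n = 167/66 = 2.5303
Apply the Spearman-Brown prophecy formula, r' = nr / [1 + (n − 1)r]:
r_new = (2.5303 × 0.86) / (1 + (2.5303 − 1) × 0.86)
     = 2.1761 / 2.3161 = 0.9396

0.940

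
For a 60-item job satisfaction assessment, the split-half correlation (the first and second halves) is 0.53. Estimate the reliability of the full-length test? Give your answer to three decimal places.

Apply the Spearman-Brown correction with n = 2:
r_full = 2r_hh / (1 + r_hh) = 2 × 0.53 / (1 + 0.53)
r_full = 1.0600 / 1.5300 ≈ 0.6928

0.693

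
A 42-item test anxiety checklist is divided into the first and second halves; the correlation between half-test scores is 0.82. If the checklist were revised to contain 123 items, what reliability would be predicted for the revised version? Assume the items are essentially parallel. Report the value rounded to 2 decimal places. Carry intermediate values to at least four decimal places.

Full-test reliability from the split-half r: r_full = 2(0.82)/(1 + 0.82) = 0.9011
Then adjust to 123 items: n = 123/42 = 2.9286
r_new = n·r_full / (1 + (n − 1)·r_full) = 2.6390 / 2.7379 ≈ 0.9639

0.96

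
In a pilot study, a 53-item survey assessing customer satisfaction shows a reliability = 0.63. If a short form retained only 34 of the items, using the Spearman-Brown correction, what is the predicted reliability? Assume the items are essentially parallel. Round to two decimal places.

0.52

Length ratio n = 34/53 = 0.6415
Spearman-Brown: r_new = n·r / (1 + (n − 1)·r)
r_new = (0.6415 × 0.63) / (1 + (0.6415 − 1) × 0.63)
     = 0.4041 / 0.7741 = 0.5220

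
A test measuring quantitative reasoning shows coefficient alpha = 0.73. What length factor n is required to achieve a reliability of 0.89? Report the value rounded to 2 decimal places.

2.99

n = [0.89 × 0.27] / [0.73 × 0.11]
n = 0.2403 / 0.0803 ≈ 2.9925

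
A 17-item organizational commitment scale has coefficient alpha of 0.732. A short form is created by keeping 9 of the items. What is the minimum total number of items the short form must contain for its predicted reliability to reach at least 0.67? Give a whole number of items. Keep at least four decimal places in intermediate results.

First, r for the 9-item form: n = 9/17 = 0.5294, so r_9 = 0.5294·0.732/(1 + (0.5294 − 1)·0.732) = 0.5912
Length factor from the short form to reach 0.67: n' = 0.67(1 − 0.5912) / [0.5912(1 − 0.67)] ≈ 1.4039
Total items = 1.4039 × 9 = 12.64, rounded up to 13.

13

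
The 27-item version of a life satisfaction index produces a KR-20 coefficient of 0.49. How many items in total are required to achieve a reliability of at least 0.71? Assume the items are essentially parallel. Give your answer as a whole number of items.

69

n = 0.71 × (1 − 0.49) / [ 0.49 × (1 − 0.71) ]
  = 0.3621 / 0.1421 = 2.5482
So the test needs 2.5482 × 27 ≈ 68.80 items; rounding up, 69.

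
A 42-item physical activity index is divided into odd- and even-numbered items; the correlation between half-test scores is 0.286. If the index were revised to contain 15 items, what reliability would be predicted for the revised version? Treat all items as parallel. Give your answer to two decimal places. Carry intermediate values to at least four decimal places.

0.22

Full-test reliability from the split-half r: r_full = 2(0.286)/(1 + 0.286) = 0.4448
Length factor from 42 to 15 items: n = 15/42 = 0.3571
r_new = n·r_full / (1 + (n − 1)·r_full) = 0.1588 / 0.7140 ≈ 0.2224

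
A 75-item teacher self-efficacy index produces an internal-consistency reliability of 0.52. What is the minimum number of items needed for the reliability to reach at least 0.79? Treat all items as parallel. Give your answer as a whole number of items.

261

Invert Spearman-Brown to solve for n:
n = r*(1 − r) / [ r (1 − r*) ]
n = [0.79 × 0.48] / [0.52 × 0.21]
n = 0.3792 / 0.1092 ≈ 3.4725
3.4725 × 75 = 260.44 → 261 items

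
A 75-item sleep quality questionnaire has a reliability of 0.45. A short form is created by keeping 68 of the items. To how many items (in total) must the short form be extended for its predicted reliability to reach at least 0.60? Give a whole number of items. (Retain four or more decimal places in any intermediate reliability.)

138

First, r for the 68-item form: n = 68/75 = 0.9067, so r_68 = 0.9067·0.45/(1 + (0.9067 − 1)·0.45) = 0.4259
Then solve for n' with r_old = 0.4259, r_target = 0.60: n' = 0.60(1 − 0.4259)/[0.4259(1 − 0.60)] = 2.0220
Items = 2.0220 × 68 ≈ 137.50 → 138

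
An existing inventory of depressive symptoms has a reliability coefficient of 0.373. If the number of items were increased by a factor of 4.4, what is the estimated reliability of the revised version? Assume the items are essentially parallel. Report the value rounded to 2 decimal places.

0.72

r_new = (4.4 × 0.373) / (1 + (4.4 − 1) × 0.373)
r_new = 1.6412 / 2.2682 ≈ 0.7236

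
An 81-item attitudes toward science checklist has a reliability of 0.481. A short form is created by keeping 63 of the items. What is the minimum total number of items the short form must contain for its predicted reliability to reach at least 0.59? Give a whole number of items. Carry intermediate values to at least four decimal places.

Short-form reliability: n = 63/81 = 0.7778; r_63 = n·r/(1+(n−1)r) ≈ 0.4189
Then solve for n' with r_old = 0.4189, r_target = 0.59: n' = 0.59(1 − 0.4189)/[0.4189(1 − 0.59)] = 1.9962
Items = 1.9962 × 63 ≈ 125.76 → 126

126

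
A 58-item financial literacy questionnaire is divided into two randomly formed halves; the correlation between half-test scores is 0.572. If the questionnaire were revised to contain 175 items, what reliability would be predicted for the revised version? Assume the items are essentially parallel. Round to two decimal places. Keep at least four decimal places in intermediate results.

Full-test reliability from the split-half r: r_full = 2(0.572)/(1 + 0.572) = 0.7277
Then adjust to 175 items: n = 175/58 = 3.0172
r_new = n·r_full / (1 + (n − 1)·r_full) = 2.1956 / 2.4679 ≈ 0.8897

0.89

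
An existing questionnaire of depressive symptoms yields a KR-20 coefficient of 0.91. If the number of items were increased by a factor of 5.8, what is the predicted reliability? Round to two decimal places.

By Spearman-Brown, r_new = n r / (1 + (n − 1) r).
r_new = 5.8·0.91 / [1 + (5.8 − 1)·0.91]
r_new = 5.2780 / 5.3680 ≈ 0.9832

0.98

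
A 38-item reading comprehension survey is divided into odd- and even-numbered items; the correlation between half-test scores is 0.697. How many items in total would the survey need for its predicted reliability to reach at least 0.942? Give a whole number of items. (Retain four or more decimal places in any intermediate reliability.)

135

r_full = 2(0.697)/(1 + 0.697) = 0.8214
Solve Spearman-Brown for n: n = 0.942(1 − 0.8214) / [0.8214(1 − 0.942)] = 3.5314
Required items = 3.5314 × 38 = 134.19, so 135 items.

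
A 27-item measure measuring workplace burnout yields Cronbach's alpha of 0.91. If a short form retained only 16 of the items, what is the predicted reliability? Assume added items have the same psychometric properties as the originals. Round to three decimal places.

0.857

Length ratio n = 16/27 = 0.5926
r_new = (0.5926 × 0.91) / (1 + (0.5926 − 1) × 0.91)
r_new = 0.5393 / 0.6293 ≈ 0.8570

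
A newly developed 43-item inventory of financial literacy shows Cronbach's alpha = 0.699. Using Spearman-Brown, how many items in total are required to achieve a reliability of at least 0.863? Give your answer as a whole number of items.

117

Invert Spearman-Brown to solve for n:
n = r_target (1 − r_old) / [ r_old (1 − r_target) ]
n = [0.863 × 0.301] / [0.699 × 0.137]
n = 0.259763 / 0.095763 ≈ 2.7126
Items needed = n × 43 = 2.7126 × 43 ≈ 116.64 → round up to 117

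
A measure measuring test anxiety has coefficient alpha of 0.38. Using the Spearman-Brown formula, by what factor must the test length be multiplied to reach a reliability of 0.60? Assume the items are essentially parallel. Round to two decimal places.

Spearman-Brown solved for the length factor n:
n = r_target (1 − r_old) / [ r_old (1 − r_target) ]
n = 0.60(1 − 0.38) / [0.38(1 − 0.60)]
n = 0.3720 / 0.1520 ≈ 2.4474

2.45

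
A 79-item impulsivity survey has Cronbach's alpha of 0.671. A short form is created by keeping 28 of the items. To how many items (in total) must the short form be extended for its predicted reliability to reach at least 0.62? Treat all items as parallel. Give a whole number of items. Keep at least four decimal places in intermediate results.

64

Short-form reliability: n = 28/79 = 0.3544; r_28 = n·r/(1+(n−1)r) ≈ 0.4196
Length factor from the short form to reach 0.62: n' = 0.62(1 − 0.4196) / [0.4196(1 − 0.62)] ≈ 2.2568
Items = 2.2568 × 28 ≈ 63.19 → 64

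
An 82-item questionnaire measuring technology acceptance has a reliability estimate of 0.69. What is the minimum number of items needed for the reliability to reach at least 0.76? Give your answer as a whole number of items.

Spearman-Brown solved for the length factor n:
n = r_target (1 − r_old) / [ r_old (1 − r_target) ]
n = 0.76 × (1 − 0.69) / [ 0.69 × (1 − 0.76) ]
n = 0.2356 / 0.1656 ≈ 1.4227
Items needed = n × 82 = 1.4227 × 82 ≈ 116.66 → round up to 117

117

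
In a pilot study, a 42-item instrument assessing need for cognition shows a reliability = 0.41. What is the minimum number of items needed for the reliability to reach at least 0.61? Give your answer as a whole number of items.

95

Spearman-Brown solved for the length factor n:
n = r*(1 − r) / [ r (1 − r*) ]
n = 0.61 × (1 − 0.41) / [ 0.41 × (1 − 0.61) ]
n = 0.3599 / 0.1599 ≈ 2.2508
2.2508 × 42 = 94.53 → 95 items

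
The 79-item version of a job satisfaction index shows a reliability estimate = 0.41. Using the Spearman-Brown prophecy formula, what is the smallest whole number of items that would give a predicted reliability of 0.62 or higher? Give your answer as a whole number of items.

n = 0.62(1 − 0.41) / [0.41(1 − 0.62)]
  = 0.3658 / 0.1558 = 2.3479
So the test needs 2.3479 × 79 ≈ 185.48 items; rounding up, 186.

186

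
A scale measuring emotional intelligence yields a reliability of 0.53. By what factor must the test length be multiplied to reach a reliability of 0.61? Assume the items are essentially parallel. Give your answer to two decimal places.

1.39

n = 0.61 × (1 − 0.53) / [ 0.53 × (1 − 0.61) ]
  = 0.2867 / 0.2067 = 1.3870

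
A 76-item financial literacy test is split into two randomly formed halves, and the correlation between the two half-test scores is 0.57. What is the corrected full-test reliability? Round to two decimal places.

0.73

r_full = 2(0.57) / (1 + 0.57)
       = 1.1400 / 1.5700 = 0.7261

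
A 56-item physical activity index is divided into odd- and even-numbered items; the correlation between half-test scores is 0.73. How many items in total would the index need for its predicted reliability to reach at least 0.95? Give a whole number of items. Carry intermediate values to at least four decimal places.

197

r_full = 2(0.73)/(1 + 0.73) = 0.8439
Solve Spearman-Brown for n: n = 0.95(1 − 0.8439) / [0.8439(1 − 0.95)] = 3.5145
Items = 3.5145 × 56 ≈ 196.81 → 197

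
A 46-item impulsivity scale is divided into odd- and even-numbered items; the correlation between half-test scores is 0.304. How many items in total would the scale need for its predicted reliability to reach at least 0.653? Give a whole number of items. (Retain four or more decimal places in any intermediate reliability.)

100

r_full = 2(0.304)/(1 + 0.304) = 0.4663
n = r_tgt(1 − r_full) / [r_full(1 − r_tgt)] = 0.653 × 0.5337 / (0.4663 × 0.347) ≈ 2.1539
Required items = 2.1539 × 46 = 99.08, so 100 items.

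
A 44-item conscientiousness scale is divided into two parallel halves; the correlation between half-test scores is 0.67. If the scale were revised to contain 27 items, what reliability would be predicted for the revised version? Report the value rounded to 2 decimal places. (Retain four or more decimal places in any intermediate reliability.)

0.71

Full-test reliability from the split-half r: r_full = 2(0.67)/(1 + 0.67) = 0.8024
Length factor from 44 to 27 items: n = 27/44 = 0.6136
r_new = n·r_full / (1 + (n − 1)·r_full) = 0.4924 / 0.6900 ≈ 0.7136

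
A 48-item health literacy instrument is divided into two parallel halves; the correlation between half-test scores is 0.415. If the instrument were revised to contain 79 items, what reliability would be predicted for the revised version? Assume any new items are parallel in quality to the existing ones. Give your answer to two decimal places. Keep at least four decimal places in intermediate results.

Full-test reliability from the split-half r: r_full = 2(0.415)/(1 + 0.415) = 0.5866
Length factor from 48 to 79 items: n = 79/48 = 1.6458
r_new = n·r_full / (1 + (n − 1)·r_full) = 0.9654 / 1.3788 ≈ 0.7002

0.70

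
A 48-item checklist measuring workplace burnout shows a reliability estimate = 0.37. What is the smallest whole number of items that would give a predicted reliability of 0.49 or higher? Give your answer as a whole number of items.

Rearranging the Spearman-Brown formula for n,
n = r*(1 − r) / [ r (1 − r*) ]
n = 0.49(1 − 0.37) / [0.37(1 − 0.49)]
  = 0.3087 / 0.1887 = 1.6359
Items needed = n × 48 = 1.6359 × 48 ≈ 78.52 → round up to 79

79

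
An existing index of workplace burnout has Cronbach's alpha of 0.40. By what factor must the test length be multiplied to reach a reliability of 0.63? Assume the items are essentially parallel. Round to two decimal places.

Invert Spearman-Brown to solve for n:
n = r*(1 − r) / [ r (1 − r*) ]
n = 0.63(1 − 0.40) / [0.40(1 − 0.63)]
n = 0.3780 / 0.1480 ≈ 2.5541

2.55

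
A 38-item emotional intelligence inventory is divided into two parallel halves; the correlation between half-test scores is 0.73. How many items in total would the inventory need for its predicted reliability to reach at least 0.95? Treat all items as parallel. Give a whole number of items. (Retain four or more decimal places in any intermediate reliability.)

r_full = 2(0.73)/(1 + 0.73) = 0.8439
Solve Spearman-Brown for n: n = 0.95(1 − 0.8439) / [0.8439(1 − 0.95)] = 3.5145
Items = 3.5145 × 38 ≈ 133.55 → 134

134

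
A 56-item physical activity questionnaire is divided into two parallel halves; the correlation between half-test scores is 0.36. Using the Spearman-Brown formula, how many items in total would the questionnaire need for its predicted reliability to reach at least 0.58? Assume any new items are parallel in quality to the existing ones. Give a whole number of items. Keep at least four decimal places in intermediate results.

69

Corrected full-test reliability: r_full = 2 × 0.36 / (1 + 0.36) ≈ 0.5294
n = r_tgt(1 − r_full) / [r_full(1 − r_tgt)] = 0.58 × 0.4706 / (0.5294 × 0.42) ≈ 1.2276
Required items = 1.2276 × 56 = 68.75, so 69 items.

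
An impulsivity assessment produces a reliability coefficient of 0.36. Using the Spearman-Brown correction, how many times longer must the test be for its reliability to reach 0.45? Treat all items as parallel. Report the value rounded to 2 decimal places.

n = [0.45 × 0.64] / [0.36 × 0.55]
n = 0.2880 / 0.1980 ≈ 1.4545

1.45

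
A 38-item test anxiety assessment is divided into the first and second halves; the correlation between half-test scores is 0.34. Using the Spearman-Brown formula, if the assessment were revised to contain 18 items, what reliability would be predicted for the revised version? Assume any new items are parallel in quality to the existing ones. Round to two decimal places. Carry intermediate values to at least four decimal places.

0.33

Full-test reliability from the split-half r: r_full = 2(0.34)/(1 + 0.34) = 0.5075
Then adjust to 18 items: n = 18/38 = 0.4737
r_new = n·r_full / (1 + (n − 1)·r_full) = 0.2404 / 0.7329 ≈ 0.3280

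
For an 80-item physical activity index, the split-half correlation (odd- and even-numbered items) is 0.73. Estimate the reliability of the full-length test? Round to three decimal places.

Apply the Spearman-Brown correction with n = 2:
r_full = 2(0.73) / (1 + 0.73)
       = 1.4600 / 1.7300 = 0.8439

0.844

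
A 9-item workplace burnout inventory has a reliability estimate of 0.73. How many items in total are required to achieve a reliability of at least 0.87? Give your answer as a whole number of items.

23

Rearranging the Spearman-Brown formula for n,
n = r_target (1 − r_old) / [ r_old (1 − r_target) ]
n = 0.87 × (1 − 0.73) / [ 0.73 × (1 − 0.87) ]
  = 0.2349 / 0.0949 = 2.4752
So the test needs 2.4752 × 9 ≈ 22.28 items; rounding up, 23.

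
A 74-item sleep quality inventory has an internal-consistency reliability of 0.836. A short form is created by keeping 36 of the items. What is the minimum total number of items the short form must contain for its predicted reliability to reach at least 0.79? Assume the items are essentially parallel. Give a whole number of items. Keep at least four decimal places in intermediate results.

55

Short-form reliability: n = 36/74 = 0.4865; r_36 = n·r/(1+(n−1)r) ≈ 0.7126
Length factor from the short form to reach 0.79: n' = 0.79(1 − 0.7126) / [0.7126(1 − 0.79)] ≈ 1.5172
Total items = 1.5172 × 36 = 54.62, rounded up to 55.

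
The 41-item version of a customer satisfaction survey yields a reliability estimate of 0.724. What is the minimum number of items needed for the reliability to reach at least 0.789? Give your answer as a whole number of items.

n = 0.789 × (1 − 0.724) / [ 0.724 × (1 − 0.789) ]
  = 0.217764 / 0.152764 = 1.4255
So the test needs 1.4255 × 41 ≈ 58.45 items; rounding up, 59.

59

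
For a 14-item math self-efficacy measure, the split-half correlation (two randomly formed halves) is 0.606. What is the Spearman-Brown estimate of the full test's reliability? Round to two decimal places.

Each half is half the length of the full test, so the full test is n = 2 times a half.
r_full = 2(0.606) / (1 + 0.606)
       = 1.2120 / 1.6060 = 0.7547

0.75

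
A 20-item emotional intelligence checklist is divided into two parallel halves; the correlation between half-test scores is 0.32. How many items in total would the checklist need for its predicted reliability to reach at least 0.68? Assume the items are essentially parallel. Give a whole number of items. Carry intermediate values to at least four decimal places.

r_full = 2(0.32)/(1 + 0.32) = 0.4848
Solve Spearman-Brown for n: n = 0.68(1 − 0.4848) / [0.4848(1 − 0.68)] = 2.2583
Items = 2.2583 × 20 ≈ 45.17 → 46

46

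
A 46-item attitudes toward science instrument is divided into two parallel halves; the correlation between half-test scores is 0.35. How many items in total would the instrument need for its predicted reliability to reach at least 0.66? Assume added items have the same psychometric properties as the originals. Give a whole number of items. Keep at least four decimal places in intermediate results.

83

r_full = 2(0.35)/(1 + 0.35) = 0.5185
Solve Spearman-Brown for n: n = 0.66(1 − 0.5185) / [0.5185(1 − 0.66)] = 1.8027
Required items = 1.8027 × 46 = 82.92, so 83 items.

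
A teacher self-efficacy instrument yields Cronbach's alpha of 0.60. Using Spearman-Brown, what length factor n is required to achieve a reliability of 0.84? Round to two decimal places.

n = [0.84 × 0.40] / [0.60 × 0.16]
n = 0.3360 / 0.0960 ≈ 3.5000

3.50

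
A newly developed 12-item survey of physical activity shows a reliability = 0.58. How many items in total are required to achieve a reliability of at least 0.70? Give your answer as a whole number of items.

21

Invert Spearman-Brown to solve for n:
n = r*(1 − r) / [ r (1 − r*) ]
n = 0.70(1 − 0.58) / [0.58(1 − 0.70)]
n = 0.2940 / 0.1740 ≈ 1.6897
So the test needs 1.6897 × 12 ≈ 20.28 items; rounding up, 21.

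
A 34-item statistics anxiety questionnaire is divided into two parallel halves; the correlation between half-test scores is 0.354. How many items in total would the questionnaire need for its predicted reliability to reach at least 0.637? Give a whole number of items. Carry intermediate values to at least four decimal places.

55

Corrected full-test reliability: r_full = 2 × 0.354 / (1 + 0.354) ≈ 0.5229
Solve Spearman-Brown for n: n = 0.637(1 − 0.5229) / [0.5229(1 − 0.637)] = 1.6011
Required items = 1.6011 × 34 = 54.44, so 55 items.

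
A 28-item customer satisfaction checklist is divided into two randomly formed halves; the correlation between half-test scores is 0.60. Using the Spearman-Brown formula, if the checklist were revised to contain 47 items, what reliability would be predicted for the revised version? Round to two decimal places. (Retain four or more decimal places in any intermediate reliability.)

0.83

First correct the split-half correlation to full-test reliability: r_full = 2 × 0.60 / (1 + 0.60) ≈ 0.7500
Length factor from 28 to 47 items: n = 47/28 = 1.6786
r_new = n·r_full / (1 + (n − 1)·r_full) = 1.2590 / 1.5090 ≈ 0.8343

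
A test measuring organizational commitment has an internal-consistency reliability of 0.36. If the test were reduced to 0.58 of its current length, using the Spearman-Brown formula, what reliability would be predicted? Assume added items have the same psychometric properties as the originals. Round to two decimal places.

0.25

Apply the Spearman-Brown prophecy formula, r' = nr / [1 + (n − 1)r]:
r_new = 0.58·0.36 / [1 + (0.58 − 1)·0.36]
     = 0.2088 / 0.8488 = 0.2460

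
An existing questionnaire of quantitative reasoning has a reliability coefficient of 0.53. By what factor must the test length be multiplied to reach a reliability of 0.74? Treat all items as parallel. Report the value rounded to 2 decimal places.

Invert Spearman-Brown to solve for n:
n = r*(1 − r) / [ r (1 − r*) ]
n = 0.74 × (1 − 0.53) / [ 0.53 × (1 − 0.74) ]
  = 0.3478 / 0.1378 = 2.5239

2.52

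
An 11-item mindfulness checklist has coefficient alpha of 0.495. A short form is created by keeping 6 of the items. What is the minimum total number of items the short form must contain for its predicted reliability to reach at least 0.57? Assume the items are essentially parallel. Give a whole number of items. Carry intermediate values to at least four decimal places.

15

Short-form reliability: n = 6/11 = 0.5455; r_6 = n·r/(1+(n−1)r) ≈ 0.3484
Then solve for n' with r_old = 0.3484, r_target = 0.57: n' = 0.57(1 − 0.3484)/[0.3484(1 − 0.57)] = 2.4792
Total items = 2.4792 × 6 = 14.88, rounded up to 15.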